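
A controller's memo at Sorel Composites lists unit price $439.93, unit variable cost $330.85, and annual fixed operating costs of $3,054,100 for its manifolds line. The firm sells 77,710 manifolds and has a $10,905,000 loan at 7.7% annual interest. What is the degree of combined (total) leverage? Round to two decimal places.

1.85

Total contribution margin = 77,710 × $109.08 = $8,476,606.80.
Subtracting fixed costs: EBIT = $8,476,606.80 − $3,054,100 = $5,422,506.80. Interest = $839,685.00.
DOL = $8,476,606.80 ÷ $5,422,506.80 = 1.5632; DFL = $5,422,506.80 ÷ $4,582,821.80 = 1.1832.
DCL = DOL × DFL = 1.5632 × 1.1832 = 1.8496.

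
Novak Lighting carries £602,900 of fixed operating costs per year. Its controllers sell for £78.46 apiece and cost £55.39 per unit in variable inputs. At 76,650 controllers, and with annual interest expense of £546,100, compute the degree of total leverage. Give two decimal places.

Total contribution margin = 76,650 × £23.07 = £1,768,315.50.
Subtracting fixed costs: EBIT = £1,768,315.50 − £602,900 = £1,165,415.50. Interest = £546,100.00, so EBIT − I = £619,315.50.
Degree of total leverage = total CM / (EBIT − interest) = £1,768,315.50 / £619,315.50 = 2.8553.

2.86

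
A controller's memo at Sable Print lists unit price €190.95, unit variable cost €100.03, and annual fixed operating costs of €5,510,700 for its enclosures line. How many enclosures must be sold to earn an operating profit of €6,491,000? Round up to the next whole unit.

132,003 enclosures

Each unit contributes €190.95 − €100.03 = €90.92.
Required volume = (fixed costs + target profit) ÷ CM = (€5,510,700 + €6,491,000) ÷ €90.92 = 132,002.86, so 132,003 enclosures.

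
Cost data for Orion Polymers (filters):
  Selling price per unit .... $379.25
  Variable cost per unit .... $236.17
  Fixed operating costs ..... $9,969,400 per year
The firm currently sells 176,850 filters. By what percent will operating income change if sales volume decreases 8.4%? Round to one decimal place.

-13.9%

Contribution at this volume is 176,850 × $143.08 = $25,303,698.00.
EBIT = $25,303,698.00 − $9,969,400 = $15,334,298.00.
So DOL = total CM / EBIT = $25,303,698.00 / $15,334,298.00 = 1.6501.
Operating income changes by 1.6501 × -8.4% = -13.9%.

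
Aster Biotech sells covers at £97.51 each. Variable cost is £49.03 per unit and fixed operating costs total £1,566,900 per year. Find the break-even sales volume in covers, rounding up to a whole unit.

Each unit contributes £97.51 − £49.03 = £48.48.
Break-even volume = fixed costs ÷ CM per unit = £1,566,900 ÷ £48.48 = 32,320.54, so 32,321 covers.

32,321 covers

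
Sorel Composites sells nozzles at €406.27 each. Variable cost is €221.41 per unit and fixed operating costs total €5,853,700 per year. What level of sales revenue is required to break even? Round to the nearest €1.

Contribution margin per unit = €406.27 − €221.41 = €184.86, a CM ratio of €184.86 ÷ €406.27 = 0.4550.
Break-even revenue = fixed costs × price ÷ CM = €5,853,700 × €406.27 ÷ €184.86 = €12,864,777.

€12,864,777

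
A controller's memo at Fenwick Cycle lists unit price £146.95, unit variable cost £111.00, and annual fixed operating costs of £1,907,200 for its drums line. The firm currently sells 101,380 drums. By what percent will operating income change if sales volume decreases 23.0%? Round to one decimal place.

-48.2%

Contribution at this volume is 101,380 × £35.95 = £3,644,611.00.
EBIT = £3,644,611.00 − £1,907,200 = £1,737,411.00.
Degree of operating leverage = £3,644,611.00 / £1,737,411.00 = 2.0977.
So EBIT moves 2.0977 × (-23.0%) = -48.2%.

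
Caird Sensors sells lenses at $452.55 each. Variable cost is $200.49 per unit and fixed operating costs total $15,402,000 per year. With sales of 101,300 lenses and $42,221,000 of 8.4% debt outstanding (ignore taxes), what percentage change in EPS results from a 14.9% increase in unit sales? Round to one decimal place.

At 101,300 units, contribution = 101,300 × $252.06 = $25,533,678.00.
EBIT = $25,533,678.00 − $15,402,000 = $10,131,678.00.
Interest = $3,546,564.00, so EBIT − I = $6,585,114.00.
DCL = total CM / (EBIT − I) = $25,533,678.00 / $6,585,114.00 = 3.8775.
EPS therefore changes by 3.8775 × (+14.9%) = +57.8%.

+57.8%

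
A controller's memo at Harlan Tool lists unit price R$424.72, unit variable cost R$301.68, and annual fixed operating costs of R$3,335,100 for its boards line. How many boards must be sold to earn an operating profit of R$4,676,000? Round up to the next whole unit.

Unit CM = price − variable cost = R$424.72 − R$301.68 = R$123.04.
Need Q such that Q × R$123.04 − R$3,335,100 = R$4,676,000, i.e. Q = R$8,011,100 / R$123.04 = 65,109.72 → 65,110.

65,110 boards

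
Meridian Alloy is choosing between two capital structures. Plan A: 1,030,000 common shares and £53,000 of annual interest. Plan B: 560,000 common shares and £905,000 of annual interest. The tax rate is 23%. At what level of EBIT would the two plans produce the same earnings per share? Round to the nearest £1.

Set EPS_A = EPS_B: (EBIT − £53,000)(1 − 0.23) ÷ 1,030,000 = (EBIT − £905,000)(1 − 0.23) ÷ 560,000.
The (1 − t) factor cancels: (EBIT − 53,000) × 560,000 = (EBIT − 905,000) × 1,030,000.
Solving, EBIT = (905,000·1,030,000 − 53,000·560,000) / (1,030,000 − 560,000) = 902,470,000,000 / 470,000 = 1,920,148.94.

£1,920,149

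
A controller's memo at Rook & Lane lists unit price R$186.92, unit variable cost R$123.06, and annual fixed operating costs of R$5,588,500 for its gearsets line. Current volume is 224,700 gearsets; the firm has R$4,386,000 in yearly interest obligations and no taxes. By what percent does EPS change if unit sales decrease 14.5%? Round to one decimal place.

Total contribution margin = 224,700 × R$63.86 = R$14,349,342.00.
EBIT = R$14,349,342.00 − R$5,588,500 = R$8,760,842.00.
Interest = R$4,386,000.00, so EBIT − I = R$4,374,842.00.
Degree of combined leverage = contribution ÷ (EBIT − I) = R$14,349,342.00 ÷ R$4,374,842.00 = 3.2800.
EPS therefore changes by 3.2800 × (-14.5%) = -47.6%.

-47.6%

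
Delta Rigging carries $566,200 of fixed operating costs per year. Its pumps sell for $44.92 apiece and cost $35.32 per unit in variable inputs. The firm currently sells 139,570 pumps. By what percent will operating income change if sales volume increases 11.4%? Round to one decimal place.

+19.7%

Contribution at this volume is 139,570 × $9.60 = $1,339,872.00.
Subtracting fixed costs: EBIT = $1,339,872.00 − $566,200 = $773,672.00.
Degree of operating leverage = $1,339,872.00 / $773,672.00 = 1.7318.
%ΔEBIT = DOL × %ΔSales = 1.7318 × +11.4% = +19.7%.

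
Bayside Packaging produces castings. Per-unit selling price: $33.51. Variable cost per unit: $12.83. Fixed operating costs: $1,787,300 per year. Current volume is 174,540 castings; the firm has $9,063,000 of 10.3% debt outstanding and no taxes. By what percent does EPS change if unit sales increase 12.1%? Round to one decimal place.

At 174,540 units, contribution = 174,540 × $20.68 = $3,609,487.20.
EBIT = $3,609,487.20 − $1,787,300 = $1,822,187.20.
After interest of $933,489.00, pre-tax earnings = $888,698.20.
DCL = total CM / (EBIT − I) = $3,609,487.20 / $888,698.20 = 4.0615.
%ΔEPS = DCL × %ΔSales = 4.0615 × +12.1% = +49.1%.

+49.1%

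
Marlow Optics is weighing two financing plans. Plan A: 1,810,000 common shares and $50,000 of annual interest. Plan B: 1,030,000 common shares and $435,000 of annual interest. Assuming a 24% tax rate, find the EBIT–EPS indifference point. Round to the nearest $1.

$943,397

At indifference, (EBIT − 50,000)(1 − t)/1,810,000 = (EBIT − 435,000)(1 − t)/1,030,000.
The (1 − t) factor cancels: (EBIT − 50,000) × 1,030,000 = (EBIT − 435,000) × 1,810,000.
Solving, EBIT = (435,000·1,810,000 − 50,000·1,030,000) / (1,810,000 − 1,030,000) = 735,850,000,000 / 780,000 = 943,397.44.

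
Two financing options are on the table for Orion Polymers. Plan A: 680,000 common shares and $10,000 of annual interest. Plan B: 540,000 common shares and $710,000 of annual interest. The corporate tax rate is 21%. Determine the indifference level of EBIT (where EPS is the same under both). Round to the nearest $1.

$3,410,000

Set EPS_A = EPS_B: (EBIT − $10,000)(1 − 0.21) ÷ 680,000 = (EBIT − $710,000)(1 − 0.21) ÷ 540,000.
The (1 − t) factor cancels: (EBIT − 10,000) × 540,000 = (EBIT − 710,000) × 680,000.
EBIT × (680,000 − 540,000) = 710,000 × 680,000 − 10,000 × 540,000 = 477,400,000,000, so EBIT = 477,400,000,000 ÷ 140,000 = 3,410,000.00.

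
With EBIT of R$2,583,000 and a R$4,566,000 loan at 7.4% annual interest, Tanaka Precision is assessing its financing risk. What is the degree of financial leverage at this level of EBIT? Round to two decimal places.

Annual interest charges come to R$337,884.00.
DFL = EBIT ÷ (EBIT − I) = R$2,583,000 ÷ (R$2,583,000 − R$337,884.00) = R$2,583,000 ÷ R$2,245,116.00 = 1.1505.

1.15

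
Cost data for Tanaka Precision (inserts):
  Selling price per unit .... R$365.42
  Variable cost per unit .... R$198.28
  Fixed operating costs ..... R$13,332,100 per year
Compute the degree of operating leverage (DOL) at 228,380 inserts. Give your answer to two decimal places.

1.54

At 228,380 units, contribution = 228,380 × R$167.14 = R$38,171,433.20.
Subtracting fixed costs: EBIT = R$38,171,433.20 − R$13,332,100 = R$24,839,333.20.
Degree of operating leverage = R$38,171,433.20 / R$24,839,333.20 = 1.5367.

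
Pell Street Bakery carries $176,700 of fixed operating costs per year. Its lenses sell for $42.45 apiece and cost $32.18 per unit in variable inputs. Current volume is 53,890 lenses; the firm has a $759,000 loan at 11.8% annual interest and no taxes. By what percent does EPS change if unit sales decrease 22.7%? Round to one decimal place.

At 53,890 units, contribution = 53,890 × $10.27 = $553,450.30.
Operating income = contribution − fixed costs = $553,450.30 − $176,700 = $376,750.30.
Interest = $89,562.00, so EBIT − I = $287,188.30.
DCL = total CM / (EBIT − I) = $553,450.30 / $287,188.30 = 1.9271.
EPS therefore changes by 1.9271 × (-22.7%) = -43.7%.

-43.7%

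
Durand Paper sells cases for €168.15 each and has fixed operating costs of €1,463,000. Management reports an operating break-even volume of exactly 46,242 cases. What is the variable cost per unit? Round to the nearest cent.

Contribution per unit must be FC / Q = €1,463,000 / 46,242 = €31.6379.
Variable cost per unit = €168.15 − €31.6379 = €136.51.

€136.51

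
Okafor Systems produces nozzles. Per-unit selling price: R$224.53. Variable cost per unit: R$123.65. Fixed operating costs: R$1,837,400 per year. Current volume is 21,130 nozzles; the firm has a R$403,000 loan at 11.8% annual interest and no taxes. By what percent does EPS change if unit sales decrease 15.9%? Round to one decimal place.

At 21,130 units, contribution = 21,130 × R$100.88 = R$2,131,594.40.
Subtracting fixed costs: EBIT = R$2,131,594.40 − R$1,837,400 = R$294,194.40.
Interest = R$47,554.00, so EBIT − I = R$246,640.40.
Degree of combined leverage = contribution ÷ (EBIT − I) = R$2,131,594.40 ÷ R$246,640.40 = 8.6425.
%ΔEPS = DCL × %ΔSales = 8.6425 × -15.9% = -137.4%.

-137.4%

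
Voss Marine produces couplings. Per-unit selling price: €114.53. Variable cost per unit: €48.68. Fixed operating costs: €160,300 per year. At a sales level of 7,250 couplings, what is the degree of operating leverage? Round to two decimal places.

Total contribution margin = 7,250 × €65.85 = €477,412.50.
Subtracting fixed costs: EBIT = €477,412.50 − €160,300 = €317,112.50.
Degree of operating leverage = €477,412.50 / €317,112.50 = 1.5055.

1.51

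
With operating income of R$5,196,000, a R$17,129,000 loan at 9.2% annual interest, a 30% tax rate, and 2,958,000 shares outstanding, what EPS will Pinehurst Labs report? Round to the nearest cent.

Pre-tax income = R$5,196,000 − R$1,575,868.00 = R$3,620,132.00.
Net income = R$3,620,132.00 × (1 − 0.30) = R$2,534,092.40.
Per share: R$2,534,092.40 / 2,958,000 shares = R$0.86.

R$0.86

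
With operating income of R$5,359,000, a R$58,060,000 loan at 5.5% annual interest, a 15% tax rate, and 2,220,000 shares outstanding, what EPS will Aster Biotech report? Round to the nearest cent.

Pre-tax income = R$5,359,000 − R$3,193,300.00 = R$2,165,700.00.
After tax at 15%: net income = R$2,165,700.00 × 0.85 = R$1,840,845.00.
Per share: R$1,840,845.00 / 2,220,000 shares = R$0.83.

R$0.83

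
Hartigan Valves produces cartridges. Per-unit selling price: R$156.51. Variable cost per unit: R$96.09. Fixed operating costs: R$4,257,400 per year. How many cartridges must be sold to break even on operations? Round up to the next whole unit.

Unit CM = price − variable cost = R$156.51 − R$96.09 = R$60.42.
Break-even Q = R$4,257,400 / R$60.42 = 70,463.42 → 70,464 cartridges.

70,464 cartridges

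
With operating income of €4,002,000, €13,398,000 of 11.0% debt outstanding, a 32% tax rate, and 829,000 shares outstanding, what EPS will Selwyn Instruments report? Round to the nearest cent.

Interest = €1,473,780.00, so EBT = €4,002,000 − €1,473,780.00 = €2,528,220.00.
Net income = €2,528,220.00 × (1 − 0.32) = €1,719,189.60.
Per share: €1,719,189.60 / 829,000 shares = €2.07.

€2.07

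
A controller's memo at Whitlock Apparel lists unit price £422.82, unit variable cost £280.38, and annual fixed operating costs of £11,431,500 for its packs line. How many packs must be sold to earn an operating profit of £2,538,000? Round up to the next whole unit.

Each unit contributes £422.82 − £280.38 = £142.44.
Units = (FC + target) / CM = (£11,431,500 + £2,538,000) / £142.44 = 98,072.87, so 98,073 packs.

98,073 packs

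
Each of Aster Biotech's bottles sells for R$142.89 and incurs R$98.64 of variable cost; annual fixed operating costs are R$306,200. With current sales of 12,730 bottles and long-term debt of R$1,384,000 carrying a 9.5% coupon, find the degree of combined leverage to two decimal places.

4.48

Contribution at this volume is 12,730 × R$44.25 = R$563,302.50.
EBIT = R$563,302.50 − R$306,200 = R$257,102.50. Interest = R$131,480.00, so EBIT − I = R$125,622.50.
Degree of total leverage = total CM / (EBIT − interest) = R$563,302.50 / R$125,622.50 = 4.4841.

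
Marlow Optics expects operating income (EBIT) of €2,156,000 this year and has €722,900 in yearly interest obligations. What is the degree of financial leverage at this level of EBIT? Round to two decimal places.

Annual interest charges come to €722,900.00.
DFL = EBIT ÷ (EBIT − I) = €2,156,000 ÷ (€2,156,000 − €722,900.00) = €2,156,000 ÷ €1,433,100.00 = 1.5044.

1.50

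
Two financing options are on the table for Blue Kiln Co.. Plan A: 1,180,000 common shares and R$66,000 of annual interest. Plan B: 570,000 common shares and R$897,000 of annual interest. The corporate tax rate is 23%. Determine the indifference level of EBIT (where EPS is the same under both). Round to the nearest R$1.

Set EPS_A = EPS_B: (EBIT − R$66,000)(1 − 0.23) ÷ 1,180,000 = (EBIT − R$897,000)(1 − 0.23) ÷ 570,000.
Cancelling (1 − t) and cross-multiplying: 570,000·(EBIT − 66,000) = 1,180,000·(EBIT − 897,000).
Solving, EBIT = (897,000·1,180,000 − 66,000·570,000) / (1,180,000 − 570,000) = 1,020,840,000,000 / 610,000 = 1,673,508.20.

R$1,673,508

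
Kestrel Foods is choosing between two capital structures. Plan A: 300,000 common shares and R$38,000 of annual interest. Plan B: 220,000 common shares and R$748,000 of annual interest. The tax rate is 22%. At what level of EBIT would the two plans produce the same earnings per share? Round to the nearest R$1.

Set EPS_A = EPS_B: (EBIT − R$38,000)(1 − 0.22) ÷ 300,000 = (EBIT − R$748,000)(1 − 0.22) ÷ 220,000.
The (1 − t) factor cancels: (EBIT − 38,000) × 220,000 = (EBIT − 748,000) × 300,000.
Solving, EBIT = (748,000·300,000 − 38,000·220,000) / (300,000 − 220,000) = 216,040,000,000 / 80,000 = 2,700,500.00.

R$2,700,500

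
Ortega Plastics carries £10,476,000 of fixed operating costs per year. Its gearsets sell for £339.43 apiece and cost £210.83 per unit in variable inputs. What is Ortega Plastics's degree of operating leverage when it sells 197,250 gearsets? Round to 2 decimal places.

1.70

At 197,250 units, contribution = 197,250 × £128.60 = £25,366,350.00.
Operating income = contribution − fixed costs = £25,366,350.00 − £10,476,000 = £14,890,350.00.
DOL = contribution ÷ EBIT = £25,366,350.00 ÷ £14,890,350.00 = 1.7035.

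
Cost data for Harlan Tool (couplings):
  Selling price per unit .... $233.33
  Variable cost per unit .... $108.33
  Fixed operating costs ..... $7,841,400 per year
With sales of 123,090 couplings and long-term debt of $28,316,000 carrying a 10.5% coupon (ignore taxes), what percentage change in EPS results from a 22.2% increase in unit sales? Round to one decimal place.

+74.7%

At 123,090 units, contribution = 123,090 × $125.00 = $15,386,250.00.
EBIT = $15,386,250.00 − $7,841,400 = $7,544,850.00.
After interest of $2,973,180.00, pre-tax earnings = $4,571,670.00.
Degree of combined leverage = contribution ÷ (EBIT − I) = $15,386,250.00 ÷ $4,571,670.00 = 3.3656.
EPS therefore changes by 3.3656 × (+22.2%) = +74.7%.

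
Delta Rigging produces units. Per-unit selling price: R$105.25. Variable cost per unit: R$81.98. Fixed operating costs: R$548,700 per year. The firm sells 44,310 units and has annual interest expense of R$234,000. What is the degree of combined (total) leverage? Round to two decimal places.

Contribution at this volume is 44,310 × R$23.27 = R$1,031,093.70.
Operating income = contribution − fixed costs = R$1,031,093.70 − R$548,700 = R$482,393.70. Interest = R$234,000.00.
DOL = R$1,031,093.70 ÷ R$482,393.70 = 2.1375; DFL = R$482,393.70 ÷ R$248,393.70 = 1.9421.
Combined leverage = 2.1375 × 1.9421 = 4.1512.

4.15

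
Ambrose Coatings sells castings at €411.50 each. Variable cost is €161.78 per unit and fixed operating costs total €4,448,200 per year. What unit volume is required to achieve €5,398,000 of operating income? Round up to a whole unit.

Each unit contributes €411.50 − €161.78 = €249.72.
Need Q such that Q × €249.72 − €4,448,200 = €5,398,000, i.e. Q = €9,846,200 / €249.72 = 39,428.96 → 39,429.

39,429 castings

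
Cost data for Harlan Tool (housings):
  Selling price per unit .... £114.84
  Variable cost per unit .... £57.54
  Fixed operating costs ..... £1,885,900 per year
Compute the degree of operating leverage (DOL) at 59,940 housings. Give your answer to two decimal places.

2.22

Total contribution margin = 59,940 × £57.30 = £3,434,562.00.
Operating income = contribution − fixed costs = £3,434,562.00 − £1,885,900 = £1,548,662.00.
Degree of operating leverage = £3,434,562.00 / £1,548,662.00 = 2.2178.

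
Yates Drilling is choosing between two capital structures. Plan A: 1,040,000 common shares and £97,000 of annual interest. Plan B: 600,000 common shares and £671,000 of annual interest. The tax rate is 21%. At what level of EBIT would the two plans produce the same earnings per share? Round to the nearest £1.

Set EPS_A = EPS_B: (EBIT − £97,000)(1 − 0.21) ÷ 1,040,000 = (EBIT − £671,000)(1 − 0.21) ÷ 600,000.
Cancelling (1 − t) and cross-multiplying: 600,000·(EBIT − 97,000) = 1,040,000·(EBIT − 671,000).
EBIT × (1,040,000 − 600,000) = 671,000 × 1,040,000 − 97,000 × 600,000 = 639,640,000,000, so EBIT = 639,640,000,000 ÷ 440,000 = 1,453,727.27.

£1,453,727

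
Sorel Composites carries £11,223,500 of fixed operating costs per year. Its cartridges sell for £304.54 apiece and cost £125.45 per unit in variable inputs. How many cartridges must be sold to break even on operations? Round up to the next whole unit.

Unit CM = price − variable cost = £304.54 − £125.45 = £179.09.
Break-even volume = fixed costs ÷ CM per unit = £11,223,500 ÷ £179.09 = 62,669.61, so 62,670 cartridges.

62,670 cartridges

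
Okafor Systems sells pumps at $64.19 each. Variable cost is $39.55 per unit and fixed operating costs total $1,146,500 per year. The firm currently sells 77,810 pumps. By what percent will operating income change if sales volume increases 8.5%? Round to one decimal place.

Contribution at this volume is 77,810 × $24.64 = $1,917,238.40.
EBIT = $1,917,238.40 − $1,146,500 = $770,738.40.
So DOL = total CM / EBIT = $1,917,238.40 / $770,738.40 = 2.4875.
%ΔEBIT = DOL × %ΔSales = 2.4875 × +8.5% = +21.1%.

+21.1%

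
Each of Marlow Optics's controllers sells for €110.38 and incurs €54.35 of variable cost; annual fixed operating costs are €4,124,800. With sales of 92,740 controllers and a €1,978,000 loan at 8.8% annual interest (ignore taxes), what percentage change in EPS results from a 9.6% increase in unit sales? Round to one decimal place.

Contribution at this volume is 92,740 × €56.03 = €5,196,222.20.
Operating income = contribution − fixed costs = €5,196,222.20 − €4,124,800 = €1,071,422.20.
After interest of €174,064.00, pre-tax earnings = €897,358.20.
Degree of combined leverage = contribution ÷ (EBIT − I) = €5,196,222.20 ÷ €897,358.20 = 5.7906.
%ΔEPS = DCL × %ΔSales = 5.7906 × +9.6% = +55.6%.

+55.6%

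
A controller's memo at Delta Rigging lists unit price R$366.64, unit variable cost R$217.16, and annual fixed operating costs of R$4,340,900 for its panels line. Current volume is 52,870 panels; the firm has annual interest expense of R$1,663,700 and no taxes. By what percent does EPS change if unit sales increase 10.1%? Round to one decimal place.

Contribution at this volume is 52,870 × R$149.48 = R$7,903,007.60.
Subtracting fixed costs: EBIT = R$7,903,007.60 − R$4,340,900 = R$3,562,107.60.
Interest = R$1,663,700.00, so EBIT − I = R$1,898,407.60.
DCL = total CM / (EBIT − I) = R$7,903,007.60 / R$1,898,407.60 = 4.1630.
EPS therefore changes by 4.1630 × (+10.1%) = +42.0%.

+42.0%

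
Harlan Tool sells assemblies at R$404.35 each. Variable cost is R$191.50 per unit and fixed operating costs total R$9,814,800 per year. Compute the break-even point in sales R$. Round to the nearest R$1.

R$18,645,123

Contribution margin per unit = R$404.35 − R$191.50 = R$212.85, a CM ratio of R$212.85 ÷ R$404.35 = 0.5264.
Break-even revenue = fixed costs × price ÷ CM = R$9,814,800 × R$404.35 ÷ R$212.85 = R$18,645,123.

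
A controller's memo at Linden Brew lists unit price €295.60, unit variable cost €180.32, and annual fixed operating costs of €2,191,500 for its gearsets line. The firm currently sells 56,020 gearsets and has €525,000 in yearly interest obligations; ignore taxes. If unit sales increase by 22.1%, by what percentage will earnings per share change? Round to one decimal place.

+38.1%

At 56,020 units, contribution = 56,020 × €115.28 = €6,457,985.60.
EBIT = €6,457,985.60 − €2,191,500 = €4,266,485.60.
Interest = €525,000.00, so EBIT − I = €3,741,485.60.
DCL = total CM / (EBIT − I) = €6,457,985.60 / €3,741,485.60 = 1.7260.
EPS therefore changes by 1.7260 × (+22.1%) = +38.1%.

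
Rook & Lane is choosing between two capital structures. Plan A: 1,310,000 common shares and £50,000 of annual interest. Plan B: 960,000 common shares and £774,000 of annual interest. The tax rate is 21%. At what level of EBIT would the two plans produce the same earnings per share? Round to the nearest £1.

£2,759,829

Set EPS_A = EPS_B: (EBIT − £50,000)(1 − 0.21) ÷ 1,310,000 = (EBIT − £774,000)(1 − 0.21) ÷ 960,000.
The (1 − t) factor cancels: (EBIT − 50,000) × 960,000 = (EBIT − 774,000) × 1,310,000.
EBIT × (1,310,000 − 960,000) = 774,000 × 1,310,000 − 50,000 × 960,000 = 965,940,000,000, so EBIT = 965,940,000,000 ÷ 350,000 = 2,759,828.57.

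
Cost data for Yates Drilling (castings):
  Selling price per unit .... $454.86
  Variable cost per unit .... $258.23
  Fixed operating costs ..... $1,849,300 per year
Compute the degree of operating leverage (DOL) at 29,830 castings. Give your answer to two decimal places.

At 29,830 units, contribution = 29,830 × $196.63 = $5,865,472.90.
Subtracting fixed costs: EBIT = $5,865,472.90 − $1,849,300 = $4,016,172.90.
So DOL = total CM / EBIT = $5,865,472.90 / $4,016,172.90 = 1.4605.

1.46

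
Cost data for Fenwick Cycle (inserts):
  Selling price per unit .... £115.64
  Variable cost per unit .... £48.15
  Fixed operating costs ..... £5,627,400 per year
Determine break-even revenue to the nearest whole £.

£9,642,207

CM per unit = £115.64 − £48.15 = £67.49; CM ratio = £67.49 / £115.64 = 0.5836.
Break-even revenue = fixed costs × price ÷ CM = £5,627,400 × £115.64 ÷ £67.49 = £9,642,207.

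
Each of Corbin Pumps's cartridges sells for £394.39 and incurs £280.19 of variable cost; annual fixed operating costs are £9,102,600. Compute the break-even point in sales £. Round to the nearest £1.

CM per unit = £394.39 − £280.19 = £114.20; CM ratio = £114.20 / £394.39 = 0.2896.
Break-even revenue = fixed costs × price ÷ CM = £9,102,600 × £394.39 ÷ £114.20 = £31,435,853.

£31,435,853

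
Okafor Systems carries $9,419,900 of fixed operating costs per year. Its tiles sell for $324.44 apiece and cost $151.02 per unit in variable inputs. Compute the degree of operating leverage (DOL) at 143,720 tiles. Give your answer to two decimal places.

At 143,720 units, contribution = 143,720 × $173.42 = $24,923,922.40.
Subtracting fixed costs: EBIT = $24,923,922.40 − $9,419,900 = $15,504,022.40.
So DOL = total CM / EBIT = $24,923,922.40 / $15,504,022.40 = 1.6076.

1.61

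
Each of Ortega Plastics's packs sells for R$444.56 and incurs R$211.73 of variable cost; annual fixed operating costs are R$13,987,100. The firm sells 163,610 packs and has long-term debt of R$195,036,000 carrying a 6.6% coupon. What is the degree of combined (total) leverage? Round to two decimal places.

3.39

At 163,610 units, contribution = 163,610 × R$232.83 = R$38,093,316.30.
Subtracting fixed costs: EBIT = R$38,093,316.30 − R$13,987,100 = R$24,106,216.30. Interest = R$12,872,376.00, so EBIT − I = R$11,233,840.30.
DCL = contribution ÷ (EBIT − I) = R$38,093,316.30 ÷ R$11,233,840.30 = 3.3909.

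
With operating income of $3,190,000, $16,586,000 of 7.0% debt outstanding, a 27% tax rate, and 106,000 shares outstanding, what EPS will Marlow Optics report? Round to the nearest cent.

Pre-tax income = $3,190,000 − $1,161,020.00 = $2,028,980.00.
Net income = $2,028,980.00 × (1 − 0.27) = $1,481,155.40.
EPS = $1,481,155.40 ÷ 106,000 = $13.97.

$13.97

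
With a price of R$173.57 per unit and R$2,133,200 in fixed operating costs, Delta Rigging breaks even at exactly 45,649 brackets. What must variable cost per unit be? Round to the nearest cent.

At break-even, FC = Q × (P − VC), so P − VC = R$2,133,200 ÷ 45,649 = R$46.7305.
Variable cost per unit = R$173.57 − R$46.7305 = R$126.84.

R$126.84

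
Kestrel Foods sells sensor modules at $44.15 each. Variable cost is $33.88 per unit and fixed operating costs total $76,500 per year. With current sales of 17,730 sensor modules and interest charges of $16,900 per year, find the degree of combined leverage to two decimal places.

At 17,730 units, contribution = 17,730 × $10.27 = $182,087.10.
Operating income = contribution − fixed costs = $182,087.10 − $76,500 = $105,587.10. Interest = $16,900.00.
DOL = $182,087.10 ÷ $105,587.10 = 1.7245; DFL = $105,587.10 ÷ $88,687.10 = 1.1906.
Combined leverage = 1.7245 × 1.1906 = 2.0532.

2.05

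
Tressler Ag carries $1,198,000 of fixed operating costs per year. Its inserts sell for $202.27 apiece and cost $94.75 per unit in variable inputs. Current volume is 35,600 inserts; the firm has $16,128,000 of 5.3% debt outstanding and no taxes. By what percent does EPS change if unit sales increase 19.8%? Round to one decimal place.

+42.7%

Contribution at this volume is 35,600 × $107.52 = $3,827,712.00.
Subtracting fixed costs: EBIT = $3,827,712.00 − $1,198,000 = $2,629,712.00.
After interest of $854,784.00, pre-tax earnings = $1,774,928.00.
Degree of combined leverage = contribution ÷ (EBIT − I) = $3,827,712.00 ÷ $1,774,928.00 = 2.1565.
EPS therefore changes by 2.1565 × (+19.8%) = +42.7%.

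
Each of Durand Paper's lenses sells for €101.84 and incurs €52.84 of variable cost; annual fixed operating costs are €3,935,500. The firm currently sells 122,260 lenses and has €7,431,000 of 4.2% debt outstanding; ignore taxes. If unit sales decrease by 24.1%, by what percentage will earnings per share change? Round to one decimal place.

-82.8%

Contribution at this volume is 122,260 × €49.00 = €5,990,740.00.
Operating income = contribution − fixed costs = €5,990,740.00 − €3,935,500 = €2,055,240.00.
Interest = €312,102.00, so EBIT − I = €1,743,138.00.
DCL = total CM / (EBIT − I) = €5,990,740.00 / €1,743,138.00 = 3.4368.
EPS therefore changes by 3.4368 × (-24.1%) = -82.8%.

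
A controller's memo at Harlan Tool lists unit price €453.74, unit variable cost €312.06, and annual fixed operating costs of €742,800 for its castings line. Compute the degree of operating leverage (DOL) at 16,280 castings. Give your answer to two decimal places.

1.48

At 16,280 units, contribution = 16,280 × €141.68 = €2,306,550.40.
EBIT = €2,306,550.40 − €742,800 = €1,563,750.40.
So DOL = total CM / EBIT = €2,306,550.40 / €1,563,750.40 = 1.4750.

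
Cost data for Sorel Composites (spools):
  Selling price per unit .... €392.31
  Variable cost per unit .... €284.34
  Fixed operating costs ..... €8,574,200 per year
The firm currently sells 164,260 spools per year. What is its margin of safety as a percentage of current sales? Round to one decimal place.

Each unit contributes €392.31 − €284.34 = €107.97. Break-even units = €8,574,200 ÷ €107.97 = 79,412.80; break-even revenue = 79,412.80 × €392.31 = €31,154,435.51.
Actual sales revenue = 164,260 × €392.31 = €64,440,840.60.
Margin of safety = (€64,440,840.60 − €31,154,435.51) ÷ €64,440,840.60 = 51.7%.

51.7%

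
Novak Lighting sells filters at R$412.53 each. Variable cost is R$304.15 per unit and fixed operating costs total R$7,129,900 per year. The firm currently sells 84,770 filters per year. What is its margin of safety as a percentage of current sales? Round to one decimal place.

22.4%

Unit CM = price − variable cost = R$412.53 − R$304.15 = R$108.38. Break-even units = R$7,129,900 ÷ R$108.38 = 65,786.12; break-even revenue = 65,786.12 × R$412.53 = R$27,138,749.28.
Current sales = 84,770 × R$412.53 = R$34,970,168.10.
Margin of safety = (R$34,970,168.10 − R$27,138,749.28) ÷ R$34,970,168.10 = 22.4%.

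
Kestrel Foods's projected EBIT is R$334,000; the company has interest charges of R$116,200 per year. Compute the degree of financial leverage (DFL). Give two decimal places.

Annual interest charges come to R$116,200.00.
Degree of financial leverage = EBIT / (EBIT − interest) = R$334,000 / R$217,800.00 = 1.5335.

1.53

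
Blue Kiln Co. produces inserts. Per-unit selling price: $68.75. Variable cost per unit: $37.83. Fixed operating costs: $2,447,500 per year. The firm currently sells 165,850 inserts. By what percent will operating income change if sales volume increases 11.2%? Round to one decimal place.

+21.4%

At 165,850 units, contribution = 165,850 × $30.92 = $5,128,082.00.
Subtracting fixed costs: EBIT = $5,128,082.00 − $2,447,500 = $2,680,582.00.
DOL = contribution ÷ EBIT = $5,128,082.00 ÷ $2,680,582.00 = 1.9130.
So EBIT moves 1.9130 × (+11.2%) = +21.4%.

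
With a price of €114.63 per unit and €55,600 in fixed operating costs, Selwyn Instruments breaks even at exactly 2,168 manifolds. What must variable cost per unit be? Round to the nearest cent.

At break-even, FC = Q × (P − VC), so P − VC = €55,600 ÷ 2,168 = €25.6458.
Variable cost per unit = €114.63 − €25.6458 = €88.98.

€88.98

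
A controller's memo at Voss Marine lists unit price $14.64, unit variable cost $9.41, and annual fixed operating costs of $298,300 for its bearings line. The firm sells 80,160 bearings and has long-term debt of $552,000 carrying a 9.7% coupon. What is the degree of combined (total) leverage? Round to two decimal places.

At 80,160 units, contribution = 80,160 × $5.23 = $419,236.80.
Subtracting fixed costs: EBIT = $419,236.80 − $298,300 = $120,936.80. Interest = $53,544.00, so EBIT − I = $67,392.80.
DCL = contribution ÷ (EBIT − I) = $419,236.80 ÷ $67,392.80 = 6.2208.

6.22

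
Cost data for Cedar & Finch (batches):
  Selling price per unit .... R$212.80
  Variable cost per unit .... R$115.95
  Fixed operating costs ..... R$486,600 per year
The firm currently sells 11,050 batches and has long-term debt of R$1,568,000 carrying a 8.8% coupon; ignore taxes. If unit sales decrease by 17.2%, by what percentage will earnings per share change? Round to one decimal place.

Total contribution margin = 11,050 × R$96.85 = R$1,070,192.50.
Operating income = contribution − fixed costs = R$1,070,192.50 − R$486,600 = R$583,592.50.
After interest of R$137,984.00, pre-tax earnings = R$445,608.50.
Degree of combined leverage = contribution ÷ (EBIT − I) = R$1,070,192.50 ÷ R$445,608.50 = 2.4016.
%ΔEPS = DCL × %ΔSales = 2.4016 × -17.2% = -41.3%.

-41.3%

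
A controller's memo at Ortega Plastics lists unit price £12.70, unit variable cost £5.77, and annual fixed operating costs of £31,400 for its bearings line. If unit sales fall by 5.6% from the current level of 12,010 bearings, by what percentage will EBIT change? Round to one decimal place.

Total contribution margin = 12,010 × £6.93 = £83,229.30.
EBIT = £83,229.30 − £31,400 = £51,829.30.
DOL = contribution ÷ EBIT = £83,229.30 ÷ £51,829.30 = 1.6058.
%ΔEBIT = DOL × %ΔSales = 1.6058 × -5.6% = -9.0%.

-9.0%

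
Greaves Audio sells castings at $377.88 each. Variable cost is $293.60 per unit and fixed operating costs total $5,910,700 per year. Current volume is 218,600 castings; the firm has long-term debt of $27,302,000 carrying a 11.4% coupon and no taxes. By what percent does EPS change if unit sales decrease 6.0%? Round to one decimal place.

Total contribution margin = 218,600 × $84.28 = $18,423,608.00.
Subtracting fixed costs: EBIT = $18,423,608.00 − $5,910,700 = $12,512,908.00.
After interest of $3,112,428.00, pre-tax earnings = $9,400,480.00.
Degree of combined leverage = contribution ÷ (EBIT − I) = $18,423,608.00 ÷ $9,400,480.00 = 1.9599.
EPS therefore changes by 1.9599 × (-6.0%) = -11.8%.

-11.8%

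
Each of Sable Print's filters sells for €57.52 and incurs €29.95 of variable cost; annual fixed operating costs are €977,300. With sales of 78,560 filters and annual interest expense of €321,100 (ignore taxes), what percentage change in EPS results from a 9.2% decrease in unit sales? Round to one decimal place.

Contribution at this volume is 78,560 × €27.57 = €2,165,899.20.
EBIT = €2,165,899.20 − €977,300 = €1,188,599.20.
After interest of €321,100.00, pre-tax earnings = €867,499.20.
DCL = total CM / (EBIT − I) = €2,165,899.20 / €867,499.20 = 2.4967.
EPS therefore changes by 2.4967 × (-9.2%) = -23.0%.

-23.0%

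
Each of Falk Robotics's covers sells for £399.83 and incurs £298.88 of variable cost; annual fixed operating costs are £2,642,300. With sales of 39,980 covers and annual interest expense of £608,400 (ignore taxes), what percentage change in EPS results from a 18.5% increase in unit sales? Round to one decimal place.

Total contribution margin = 39,980 × £100.95 = £4,035,981.00.
Operating income = contribution − fixed costs = £4,035,981.00 − £2,642,300 = £1,393,681.00.
Interest = £608,400.00, so EBIT − I = £785,281.00.
DCL = total CM / (EBIT − I) = £4,035,981.00 / £785,281.00 = 5.1395.
%ΔEPS = DCL × %ΔSales = 5.1395 × +18.5% = +95.1%.

+95.1%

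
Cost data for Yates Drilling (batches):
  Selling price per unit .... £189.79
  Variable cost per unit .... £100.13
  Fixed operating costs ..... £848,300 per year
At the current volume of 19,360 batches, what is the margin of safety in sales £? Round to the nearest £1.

£1,878,675

Unit CM = price − variable cost = £189.79 − £100.13 = £89.66. Break-even units = £848,300 ÷ £89.66 = 9,461.30; break-even revenue = 9,461.30 × £189.79 = £1,795,659.79.
Current sales = 19,360 × £189.79 = £3,674,334.40.
Margin of safety = £3,674,334.40 − £1,795,659.79 = £1,878,675.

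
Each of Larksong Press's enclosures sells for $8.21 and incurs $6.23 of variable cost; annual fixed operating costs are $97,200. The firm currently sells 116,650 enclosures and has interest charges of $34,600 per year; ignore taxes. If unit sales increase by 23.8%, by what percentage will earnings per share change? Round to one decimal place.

Contribution at this volume is 116,650 × $1.98 = $230,967.00.
Subtracting fixed costs: EBIT = $230,967.00 − $97,200 = $133,767.00.
After interest of $34,600.00, pre-tax earnings = $99,167.00.
DCL = total CM / (EBIT − I) = $230,967.00 / $99,167.00 = 2.3291.
%ΔEPS = DCL × %ΔSales = 2.3291 × +23.8% = +55.4%.

+55.4%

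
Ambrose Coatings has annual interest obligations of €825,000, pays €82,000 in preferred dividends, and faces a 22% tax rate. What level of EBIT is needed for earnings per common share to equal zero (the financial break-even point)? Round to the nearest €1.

€930,128

Preferred dividends are paid after tax, so their pre-tax equivalent is €82,000 ÷ (1 − 0.22) = €105,128.21.
Financial break-even EBIT = interest + D_p ÷ (1 − t) = €825,000 + €105,128.21 = €930,128.21.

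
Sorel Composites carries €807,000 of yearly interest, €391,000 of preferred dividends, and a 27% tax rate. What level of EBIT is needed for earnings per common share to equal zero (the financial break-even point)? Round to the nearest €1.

€1,342,616

Grossing the preferred dividend up to pre-tax terms: €391,000 / (1 − 0.27) = €535,616.44.
Financial break-even EBIT = interest + D_p ÷ (1 − t) = €807,000 + €535,616.44 = €1,342,616.44.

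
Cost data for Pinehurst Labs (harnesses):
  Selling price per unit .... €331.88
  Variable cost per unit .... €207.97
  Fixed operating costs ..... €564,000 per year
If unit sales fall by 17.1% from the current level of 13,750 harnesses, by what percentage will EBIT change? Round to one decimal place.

-25.6%

Contribution at this volume is 13,750 × €123.91 = €1,703,762.50.
Operating income = contribution − fixed costs = €1,703,762.50 − €564,000 = €1,139,762.50.
DOL = contribution ÷ EBIT = €1,703,762.50 ÷ €1,139,762.50 = 1.4948.
Operating income changes by 1.4948 × -17.1% = -25.6%.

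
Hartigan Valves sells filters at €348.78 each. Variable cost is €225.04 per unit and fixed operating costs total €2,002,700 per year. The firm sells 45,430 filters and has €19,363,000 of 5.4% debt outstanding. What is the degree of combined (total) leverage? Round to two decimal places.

Total contribution margin = 45,430 × €123.74 = €5,621,508.20.
EBIT = €5,621,508.20 − €2,002,700 = €3,618,808.20. Interest = €1,045,602.00.
DOL = €5,621,508.20 ÷ €3,618,808.20 = 1.5534; DFL = €3,618,808.20 ÷ €2,573,206.20 = 1.4063.
DCL = DOL × DFL = 1.5534 × 1.4063 = 2.1845.

2.18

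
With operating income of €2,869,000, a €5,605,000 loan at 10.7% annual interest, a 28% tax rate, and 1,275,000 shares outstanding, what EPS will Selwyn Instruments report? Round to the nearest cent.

Interest = €599,735.00, so EBT = €2,869,000 − €599,735.00 = €2,269,265.00.
Net income = €2,269,265.00 × (1 − 0.28) = €1,633,870.80.
Per share: €1,633,870.80 / 1,275,000 shares = €1.28.

€1.28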